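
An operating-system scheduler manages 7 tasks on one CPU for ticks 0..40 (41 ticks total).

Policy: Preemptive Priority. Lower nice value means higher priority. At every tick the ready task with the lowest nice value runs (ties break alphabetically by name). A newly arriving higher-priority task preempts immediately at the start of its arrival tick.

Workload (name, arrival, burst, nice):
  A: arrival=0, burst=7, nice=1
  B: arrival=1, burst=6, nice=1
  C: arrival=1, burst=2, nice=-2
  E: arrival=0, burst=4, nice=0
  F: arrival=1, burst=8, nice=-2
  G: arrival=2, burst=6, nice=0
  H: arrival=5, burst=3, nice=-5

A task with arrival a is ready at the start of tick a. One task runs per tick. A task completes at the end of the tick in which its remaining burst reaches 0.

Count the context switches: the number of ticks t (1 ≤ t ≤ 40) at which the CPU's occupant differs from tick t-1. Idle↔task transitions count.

context switches = 9

t=0: ready={A,E} → run E
t=1: ready={A,B,C,E,F} → run C
t=2: ready={A,B,C,E,F,G} → run C
t=3: ready={A,B,E,F,G} → run F
t=4: ready={A,B,E,F,G} → run F
t=5: ready={A,B,E,F,G,H} → run H
t=6: ready={A,B,E,F,G,H} → run H
t=7: ready={A,B,E,F,G,H} → run H
t=8: ready={A,B,E,F,G} → run F
t=9: ready={A,B,E,F,G} → run F
t=10: ready={A,B,E,F,G} → run F
t=11: ready={A,B,E,F,G} → run F
t=12: ready={A,B,E,F,G} → run F
t=13: ready={A,B,E,F,G} → run F
t=14: ready={A,B,E,G} → run E
t=15: ready={A,B,E,G} → run E
t=16: ready={A,B,E,G} → run E
t=17: ready={A,B,G} → run G
t=18: ready={A,B,G} → run G
t=19: ready={A,B,G} → run G
t=20: ready={A,B,G} → run G
t=21: ready={A,B,G} → run G
t=22: ready={A,B,G} → run G
t=23: ready={A,B} → run A
t=24: ready={A,B} → run A
t=25: ready={A,B} → run A
t=26: ready={A,B} → run A
t=27: ready={A,B} → run A
t=28: ready={A,B} → run A
t=29: ready={A,B} → run A
t=30: ready={B} → run B
t=31: ready={B} → run B
t=32: ready={B} → run B
t=33: ready={B} → run B
t=34: ready={B} → run B
t=35: ready={B} → run B
t=36: (idle)
t=37: (idle)
t=38: (idle)
t=39: (idle)
t=40: (idle)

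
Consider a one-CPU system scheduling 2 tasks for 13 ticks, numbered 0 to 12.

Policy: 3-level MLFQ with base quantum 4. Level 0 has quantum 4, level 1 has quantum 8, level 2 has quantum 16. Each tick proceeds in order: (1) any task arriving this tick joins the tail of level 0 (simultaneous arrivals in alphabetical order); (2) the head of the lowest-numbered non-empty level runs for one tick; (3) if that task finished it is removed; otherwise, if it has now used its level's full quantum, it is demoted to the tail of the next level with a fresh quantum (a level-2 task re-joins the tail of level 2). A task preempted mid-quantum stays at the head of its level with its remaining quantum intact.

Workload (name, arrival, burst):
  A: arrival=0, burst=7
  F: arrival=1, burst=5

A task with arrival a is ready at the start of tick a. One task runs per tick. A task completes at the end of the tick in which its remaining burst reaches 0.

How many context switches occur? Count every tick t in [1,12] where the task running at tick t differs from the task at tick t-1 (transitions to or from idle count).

t=0: L0/L1/L2 = A/-/- → run A
t=1: L0/L1/L2 = AF/-/- → run A
t=2: L0/L1/L2 = AF/-/- → run A
t=3: L0/L1/L2 = AF/-/- → run A
t=4: L0/L1/L2 = F/A/- → run F
t=5: L0/L1/L2 = F/A/- → run F
t=6: L0/L1/L2 = F/A/- → run F
t=7: L0/L1/L2 = F/A/- → run F
t=8: L0/L1/L2 = -/AF/- → run A
t=9: L0/L1/L2 = -/AF/- → run A
t=10: L0/L1/L2 = -/AF/- → run A
t=11: L0/L1/L2 = -/F/- → run F
t=12: (idle)

context switches = 4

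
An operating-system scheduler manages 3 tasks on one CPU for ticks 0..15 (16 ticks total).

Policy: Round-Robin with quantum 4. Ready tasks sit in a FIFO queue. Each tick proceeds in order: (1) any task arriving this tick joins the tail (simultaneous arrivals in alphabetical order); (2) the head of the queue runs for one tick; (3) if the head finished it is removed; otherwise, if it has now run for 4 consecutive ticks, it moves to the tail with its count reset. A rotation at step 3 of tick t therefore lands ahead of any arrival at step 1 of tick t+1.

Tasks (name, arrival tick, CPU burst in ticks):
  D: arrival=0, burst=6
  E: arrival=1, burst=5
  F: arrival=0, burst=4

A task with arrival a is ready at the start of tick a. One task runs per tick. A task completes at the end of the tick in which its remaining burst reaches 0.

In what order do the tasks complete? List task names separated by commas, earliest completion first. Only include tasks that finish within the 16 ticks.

t=0: queue=[D,F] q_used=0 → run D
t=1: queue=[D,F,E] q_used=1 → run D
t=2: queue=[D,F,E] q_used=2 → run D
t=3: queue=[D,F,E] q_used=3 → run D
t=4: queue=[F,E,D] q_used=0 → run F
t=5: queue=[F,E,D] q_used=1 → run F
t=6: queue=[F,E,D] q_used=2 → run F
t=7: queue=[F,E,D] q_used=3 → run F
t=8: queue=[E,D] q_used=0 → run E
t=9: queue=[E,D] q_used=1 → run E
t=10: queue=[E,D] q_used=2 → run E
t=11: queue=[E,D] q_used=3 → run E
t=12: queue=[D,E] q_used=0 → run D
t=13: queue=[D,E] q_used=1 → run D
t=14: queue=[E] q_used=0 → run E
t=15: (idle)

completion order = F, D, E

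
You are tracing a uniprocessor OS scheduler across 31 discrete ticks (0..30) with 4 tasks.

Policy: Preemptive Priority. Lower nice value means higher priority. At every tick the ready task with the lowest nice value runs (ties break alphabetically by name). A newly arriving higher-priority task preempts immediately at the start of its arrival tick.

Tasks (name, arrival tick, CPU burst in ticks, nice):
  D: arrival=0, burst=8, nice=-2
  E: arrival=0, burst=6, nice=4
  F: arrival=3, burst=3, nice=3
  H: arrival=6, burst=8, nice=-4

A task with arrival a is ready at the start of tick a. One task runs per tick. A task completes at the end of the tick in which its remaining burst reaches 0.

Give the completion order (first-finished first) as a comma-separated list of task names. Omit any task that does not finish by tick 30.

completion order = H, D, F, E

t=0: ready={D,E} → run D
t=1: ready={D,E} → run D
t=2: ready={D,E} → run D
t=3: ready={D,E,F} → run D
t=4: ready={D,E,F} → run D
t=5: ready={D,E,F} → run D
t=6: ready={D,E,F,H} → run H
t=7: ready={D,E,F,H} → run H
t=8: ready={D,E,F,H} → run H
t=9: ready={D,E,F,H} → run H
t=10: ready={D,E,F,H} → run H
t=11: ready={D,E,F,H} → run H
t=12: ready={D,E,F,H} → run H
t=13: ready={D,E,F,H} → run H
t=14: ready={D,E,F} → run D
t=15: ready={D,E,F} → run D
t=16: ready={E,F} → run F
t=17: ready={E,F} → run F
t=18: ready={E,F} → run F
t=19: ready={E} → run E
t=20: ready={E} → run E
t=21: ready={E} → run E
t=22: ready={E} → run E
t=23: ready={E} → run E
t=24: ready={E} → run E
t=25: (idle)
t=26: (idle)
t=27: (idle)
t=28: (idle)
t=29: (idle)
t=30: (idle)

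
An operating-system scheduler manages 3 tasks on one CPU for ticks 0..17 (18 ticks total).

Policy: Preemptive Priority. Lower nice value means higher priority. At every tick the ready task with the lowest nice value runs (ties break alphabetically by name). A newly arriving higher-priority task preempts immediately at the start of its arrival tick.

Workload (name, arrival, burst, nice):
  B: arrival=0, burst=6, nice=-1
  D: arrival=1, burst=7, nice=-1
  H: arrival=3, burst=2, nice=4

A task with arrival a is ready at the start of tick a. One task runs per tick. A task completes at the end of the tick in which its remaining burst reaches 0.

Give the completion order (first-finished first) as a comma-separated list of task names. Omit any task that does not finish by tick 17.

completion order = B, D, H

t=0: ready={B} → run B
t=1: ready={B,D} → run B
t=2: ready={B,D} → run B
t=3: ready={B,D,H} → run B
t=4: ready={B,D,H} → run B
t=5: ready={B,D,H} → run B
t=6: ready={D,H} → run D
t=7: ready={D,H} → run D
t=8: ready={D,H} → run D
t=9: ready={D,H} → run D
t=10: ready={D,H} → run D
t=11: ready={D,H} → run D
t=12: ready={D,H} → run D
t=13: ready={H} → run H
t=14: ready={H} → run H
t=15: (idle)
t=16: (idle)
t=17: (idle)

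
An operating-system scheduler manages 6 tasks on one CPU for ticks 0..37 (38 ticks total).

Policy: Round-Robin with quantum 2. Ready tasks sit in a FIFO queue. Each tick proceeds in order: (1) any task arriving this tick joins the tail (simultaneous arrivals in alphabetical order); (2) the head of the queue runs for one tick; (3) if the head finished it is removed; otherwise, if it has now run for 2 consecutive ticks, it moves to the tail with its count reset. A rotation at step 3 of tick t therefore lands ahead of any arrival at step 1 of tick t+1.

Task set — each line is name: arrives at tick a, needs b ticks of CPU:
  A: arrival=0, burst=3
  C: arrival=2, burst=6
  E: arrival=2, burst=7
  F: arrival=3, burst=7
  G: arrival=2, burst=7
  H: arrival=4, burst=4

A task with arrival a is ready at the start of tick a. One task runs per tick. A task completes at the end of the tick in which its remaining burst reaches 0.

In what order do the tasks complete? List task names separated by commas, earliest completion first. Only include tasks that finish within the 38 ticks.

completion order = A, H, C, E, G, F

t=0: queue=[A] q_used=0 → run A
t=1: queue=[A] q_used=1 → run A
t=2: queue=[A,C,E,G] q_used=0 → run A
t=3: queue=[C,E,G,F] q_used=0 → run C
t=4: queue=[C,E,G,F,H] q_used=1 → run C
t=5: queue=[E,G,F,H,C] q_used=0 → run E
t=6: queue=[E,G,F,H,C] q_used=1 → run E
t=7: queue=[G,F,H,C,E] q_used=0 → run G
t=8: queue=[G,F,H,C,E] q_used=1 → run G
t=9: queue=[F,H,C,E,G] q_used=0 → run F
t=10: queue=[F,H,C,E,G] q_used=1 → run F
t=11: queue=[H,C,E,G,F] q_used=0 → run H
t=12: queue=[H,C,E,G,F] q_used=1 → run H
t=13: queue=[C,E,G,F,H] q_used=0 → run C
t=14: queue=[C,E,G,F,H] q_used=1 → run C
t=15: queue=[E,G,F,H,C] q_used=0 → run E
t=16: queue=[E,G,F,H,C] q_used=1 → run E
t=17: queue=[G,F,H,C,E] q_used=0 → run G
t=18: queue=[G,F,H,C,E] q_used=1 → run G
t=19: queue=[F,H,C,E,G] q_used=0 → run F
t=20: queue=[F,H,C,E,G] q_used=1 → run F
t=21: queue=[H,C,E,G,F] q_used=0 → run H
t=22: queue=[H,C,E,G,F] q_used=1 → run H
t=23: queue=[C,E,G,F] q_used=0 → run C
t=24: queue=[C,E,G,F] q_used=1 → run C
t=25: queue=[E,G,F] q_used=0 → run E
t=26: queue=[E,G,F] q_used=1 → run E
t=27: queue=[G,F,E] q_used=0 → run G
t=28: queue=[G,F,E] q_used=1 → run G
t=29: queue=[F,E,G] q_used=0 → run F
t=30: queue=[F,E,G] q_used=1 → run F
t=31: queue=[E,G,F] q_used=0 → run E
t=32: queue=[G,F] q_used=0 → run G
t=33: queue=[F] q_used=0 → run F
t=34: (idle)
t=35: (idle)
t=36: (idle)
t=37: (idle)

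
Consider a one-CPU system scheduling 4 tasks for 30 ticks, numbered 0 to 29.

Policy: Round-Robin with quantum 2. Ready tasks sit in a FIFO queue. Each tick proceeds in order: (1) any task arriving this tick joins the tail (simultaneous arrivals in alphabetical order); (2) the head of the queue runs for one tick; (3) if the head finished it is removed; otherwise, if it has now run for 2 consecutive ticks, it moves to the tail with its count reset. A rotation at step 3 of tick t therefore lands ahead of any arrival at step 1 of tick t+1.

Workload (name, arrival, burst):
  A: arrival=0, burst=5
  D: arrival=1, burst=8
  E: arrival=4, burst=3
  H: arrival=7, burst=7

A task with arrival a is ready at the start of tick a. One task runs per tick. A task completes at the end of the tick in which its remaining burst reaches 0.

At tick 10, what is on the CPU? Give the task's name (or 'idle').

running at tick 10 = A

t=0: queue=[A] q_used=0 → run A
t=1: queue=[A,D] q_used=1 → run A
t=2: queue=[D,A] q_used=0 → run D
t=3: queue=[D,A] q_used=1 → run D
t=4: queue=[A,D,E] q_used=0 → run A
t=5: queue=[A,D,E] q_used=1 → run A
t=6: queue=[D,E,A] q_used=0 → run D
t=7: queue=[D,E,A,H] q_used=1 → run D
t=8: queue=[E,A,H,D] q_used=0 → run E
t=9: queue=[E,A,H,D] q_used=1 → run E
t=10: queue=[A,H,D,E] q_used=0 → run A
t=11: queue=[H,D,E] q_used=0 → run H
t=12: queue=[H,D,E] q_used=1 → run H
t=13: queue=[D,E,H] q_used=0 → run D
t=14: queue=[D,E,H] q_used=1 → run D
t=15: queue=[E,H,D] q_used=0 → run E
t=16: queue=[H,D] q_used=0 → run H
t=17: queue=[H,D] q_used=1 → run H
t=18: queue=[D,H] q_used=0 → run D
t=19: queue=[D,H] q_used=1 → run D
t=20: queue=[H] q_used=0 → run H
t=21: queue=[H] q_used=1 → run H
t=22: queue=[H] q_used=0 → run H
t=23: (idle)
t=24: (idle)
t=25: (idle)
t=26: (idle)
t=27: (idle)
t=28: (idle)
t=29: (idle)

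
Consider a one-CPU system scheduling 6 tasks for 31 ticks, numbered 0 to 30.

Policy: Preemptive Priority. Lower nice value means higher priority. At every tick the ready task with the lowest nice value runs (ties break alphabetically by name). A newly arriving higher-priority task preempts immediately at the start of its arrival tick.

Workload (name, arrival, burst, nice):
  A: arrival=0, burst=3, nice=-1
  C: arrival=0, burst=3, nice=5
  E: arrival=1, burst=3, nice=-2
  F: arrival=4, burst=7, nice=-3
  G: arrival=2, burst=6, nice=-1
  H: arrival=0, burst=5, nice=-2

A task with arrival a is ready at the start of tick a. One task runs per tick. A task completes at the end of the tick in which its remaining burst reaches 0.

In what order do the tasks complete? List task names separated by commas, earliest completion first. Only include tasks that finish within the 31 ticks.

completion order = E, F, H, A, G, C

t=0: ready={A,C,H} → run H
t=1: ready={A,C,E,H} → run E
t=2: ready={A,C,E,G,H} → run E
t=3: ready={A,C,E,G,H} → run E
t=4: ready={A,C,F,G,H} → run F
t=5: ready={A,C,F,G,H} → run F
t=6: ready={A,C,F,G,H} → run F
t=7: ready={A,C,F,G,H} → run F
t=8: ready={A,C,F,G,H} → run F
t=9: ready={A,C,F,G,H} → run F
t=10: ready={A,C,F,G,H} → run F
t=11: ready={A,C,G,H} → run H
t=12: ready={A,C,G,H} → run H
t=13: ready={A,C,G,H} → run H
t=14: ready={A,C,G,H} → run H
t=15: ready={A,C,G} → run A
t=16: ready={A,C,G} → run A
t=17: ready={A,C,G} → run A
t=18: ready={C,G} → run G
t=19: ready={C,G} → run G
t=20: ready={C,G} → run G
t=21: ready={C,G} → run G
t=22: ready={C,G} → run G
t=23: ready={C,G} → run G
t=24: ready={C} → run C
t=25: ready={C} → run C
t=26: ready={C} → run C
t=27: (idle)
t=28: (idle)
t=29: (idle)
t=30: (idle)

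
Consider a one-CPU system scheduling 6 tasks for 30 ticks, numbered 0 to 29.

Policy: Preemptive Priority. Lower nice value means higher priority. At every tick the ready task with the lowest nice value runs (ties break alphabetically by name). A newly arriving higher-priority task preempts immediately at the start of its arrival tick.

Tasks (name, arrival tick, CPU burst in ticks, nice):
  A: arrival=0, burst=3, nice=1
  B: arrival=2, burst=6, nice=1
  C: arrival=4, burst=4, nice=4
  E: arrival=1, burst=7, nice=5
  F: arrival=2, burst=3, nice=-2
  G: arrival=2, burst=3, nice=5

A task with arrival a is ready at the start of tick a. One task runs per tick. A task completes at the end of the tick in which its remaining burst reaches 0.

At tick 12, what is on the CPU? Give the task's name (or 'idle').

t=0: ready={A} → run A
t=1: ready={A,E} → run A
t=2: ready={A,B,E,F,G} → run F
t=3: ready={A,B,E,F,G} → run F
t=4: ready={A,B,C,E,F,G} → run F
t=5: ready={A,B,C,E,G} → run A
t=6: ready={B,C,E,G} → run B
t=7: ready={B,C,E,G} → run B
t=8: ready={B,C,E,G} → run B
t=9: ready={B,C,E,G} → run B
t=10: ready={B,C,E,G} → run B
t=11: ready={B,C,E,G} → run B
t=12: ready={C,E,G} → run C
t=13: ready={C,E,G} → run C
t=14: ready={C,E,G} → run C
t=15: ready={C,E,G} → run C
t=16: ready={E,G} → run E
t=17: ready={E,G} → run E
t=18: ready={E,G} → run E
t=19: ready={E,G} → run E
t=20: ready={E,G} → run E
t=21: ready={E,G} → run E
t=22: ready={E,G} → run E
t=23: ready={G} → run G
t=24: ready={G} → run G
t=25: ready={G} → run G
t=26: (idle)
t=27: (idle)
t=28: (idle)
t=29: (idle)

running at tick 12 = C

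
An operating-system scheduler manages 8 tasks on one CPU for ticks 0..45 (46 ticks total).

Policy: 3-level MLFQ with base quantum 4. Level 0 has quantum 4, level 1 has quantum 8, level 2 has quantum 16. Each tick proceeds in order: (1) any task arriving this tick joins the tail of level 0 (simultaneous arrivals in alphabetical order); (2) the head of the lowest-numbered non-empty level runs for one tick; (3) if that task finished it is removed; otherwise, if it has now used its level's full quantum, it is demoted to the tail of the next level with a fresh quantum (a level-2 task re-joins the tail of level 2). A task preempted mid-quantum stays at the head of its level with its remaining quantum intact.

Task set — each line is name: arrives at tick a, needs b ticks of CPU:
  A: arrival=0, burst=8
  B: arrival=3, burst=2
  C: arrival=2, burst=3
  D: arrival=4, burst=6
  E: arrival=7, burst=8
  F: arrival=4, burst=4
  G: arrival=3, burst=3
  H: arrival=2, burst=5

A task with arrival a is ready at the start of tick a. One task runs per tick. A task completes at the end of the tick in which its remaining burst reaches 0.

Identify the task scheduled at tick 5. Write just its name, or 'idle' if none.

t=0: L0/L1/L2 = A/-/- → run A
t=1: L0/L1/L2 = A/-/- → run A
t=2: L0/L1/L2 = ACH/-/- → run A
t=3: L0/L1/L2 = ACHBG/-/- → run A
t=4: L0/L1/L2 = CHBGDF/A/- → run C
t=5: L0/L1/L2 = CHBGDF/A/- → run C
t=6: L0/L1/L2 = CHBGDF/A/- → run C
t=7: L0/L1/L2 = HBGDFE/A/- → run H
t=8: L0/L1/L2 = HBGDFE/A/- → run H
t=9: L0/L1/L2 = HBGDFE/A/- → run H
t=10: L0/L1/L2 = HBGDFE/A/- → run H
t=11: L0/L1/L2 = BGDFE/AH/- → run B
t=12: L0/L1/L2 = BGDFE/AH/- → run B
t=13: L0/L1/L2 = GDFE/AH/- → run G
t=14: L0/L1/L2 = GDFE/AH/- → run G
t=15: L0/L1/L2 = GDFE/AH/- → run G
t=16: L0/L1/L2 = DFE/AH/- → run D
t=17: L0/L1/L2 = DFE/AH/- → run D
t=18: L0/L1/L2 = DFE/AH/- → run D
t=19: L0/L1/L2 = DFE/AH/- → run D
t=20: L0/L1/L2 = FE/AHD/- → run F
t=21: L0/L1/L2 = FE/AHD/- → run F
t=22: L0/L1/L2 = FE/AHD/- → run F
t=23: L0/L1/L2 = FE/AHD/- → run F
t=24: L0/L1/L2 = E/AHD/- → run E
t=25: L0/L1/L2 = E/AHD/- → run E
t=26: L0/L1/L2 = E/AHD/- → run E
t=27: L0/L1/L2 = E/AHD/- → run E
t=28: L0/L1/L2 = -/AHDE/- → run A
t=29: L0/L1/L2 = -/AHDE/- → run A
t=30: L0/L1/L2 = -/AHDE/- → run A
t=31: L0/L1/L2 = -/AHDE/- → run A
t=32: L0/L1/L2 = -/HDE/- → run H
t=33: L0/L1/L2 = -/DE/- → run D
t=34: L0/L1/L2 = -/DE/- → run D
t=35: L0/L1/L2 = -/E/- → run E
t=36: L0/L1/L2 = -/E/- → run E
t=37: L0/L1/L2 = -/E/- → run E
t=38: L0/L1/L2 = -/E/- → run E
t=39: (idle)
t=40: (idle)
t=41: (idle)
t=42: (idle)
t=43: (idle)
t=44: (idle)
t=45: (idle)

running at tick 5 = C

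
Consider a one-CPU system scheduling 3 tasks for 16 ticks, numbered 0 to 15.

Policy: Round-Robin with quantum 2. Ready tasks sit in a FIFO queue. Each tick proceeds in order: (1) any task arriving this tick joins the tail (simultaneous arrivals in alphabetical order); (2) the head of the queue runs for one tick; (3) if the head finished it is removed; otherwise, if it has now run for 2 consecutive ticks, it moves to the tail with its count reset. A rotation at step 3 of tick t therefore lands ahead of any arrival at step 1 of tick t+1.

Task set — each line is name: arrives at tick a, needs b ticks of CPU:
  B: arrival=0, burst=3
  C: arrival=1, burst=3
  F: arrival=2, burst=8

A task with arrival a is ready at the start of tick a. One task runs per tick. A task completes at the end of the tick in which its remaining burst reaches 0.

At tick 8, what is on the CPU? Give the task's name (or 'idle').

running at tick 8 = F

t=0: queue=[B] q_used=0 → run B
t=1: queue=[B,C] q_used=1 → run B
t=2: queue=[C,B,F] q_used=0 → run C
t=3: queue=[C,B,F] q_used=1 → run C
t=4: queue=[B,F,C] q_used=0 → run B
t=5: queue=[F,C] q_used=0 → run F
t=6: queue=[F,C] q_used=1 → run F
t=7: queue=[C,F] q_used=0 → run C
t=8: queue=[F] q_used=0 → run F
t=9: queue=[F] q_used=1 → run F
t=10: queue=[F] q_used=0 → run F
t=11: queue=[F] q_used=1 → run F
t=12: queue=[F] q_used=0 → run F
t=13: queue=[F] q_used=1 → run F
t=14: (idle)
t=15: (idle)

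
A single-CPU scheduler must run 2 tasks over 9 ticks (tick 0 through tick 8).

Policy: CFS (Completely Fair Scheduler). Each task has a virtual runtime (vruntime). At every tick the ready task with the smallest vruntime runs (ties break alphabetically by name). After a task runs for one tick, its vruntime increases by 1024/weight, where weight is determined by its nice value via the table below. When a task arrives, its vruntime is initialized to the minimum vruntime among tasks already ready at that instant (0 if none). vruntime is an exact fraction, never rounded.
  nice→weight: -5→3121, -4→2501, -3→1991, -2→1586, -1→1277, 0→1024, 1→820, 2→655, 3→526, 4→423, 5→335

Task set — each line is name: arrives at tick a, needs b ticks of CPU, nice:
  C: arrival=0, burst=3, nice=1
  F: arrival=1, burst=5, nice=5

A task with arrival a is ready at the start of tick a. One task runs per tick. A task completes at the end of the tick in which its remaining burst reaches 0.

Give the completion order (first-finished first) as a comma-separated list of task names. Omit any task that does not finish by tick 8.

completion order = C, F

t=0: vr[C=0] → run C
t=1: vr[C=256/205 F=256/205] → run C
t=2: vr[C=512/205 F=256/205] → run F
t=3: vr[C=512/205 F=59136/13735] → run C
t=4: vr[F=59136/13735] → run F
t=5: vr[F=20224/2747] → run F
t=6: vr[F=143104/13735] → run F
t=7: vr[F=185088/13735] → run F
t=8: (idle)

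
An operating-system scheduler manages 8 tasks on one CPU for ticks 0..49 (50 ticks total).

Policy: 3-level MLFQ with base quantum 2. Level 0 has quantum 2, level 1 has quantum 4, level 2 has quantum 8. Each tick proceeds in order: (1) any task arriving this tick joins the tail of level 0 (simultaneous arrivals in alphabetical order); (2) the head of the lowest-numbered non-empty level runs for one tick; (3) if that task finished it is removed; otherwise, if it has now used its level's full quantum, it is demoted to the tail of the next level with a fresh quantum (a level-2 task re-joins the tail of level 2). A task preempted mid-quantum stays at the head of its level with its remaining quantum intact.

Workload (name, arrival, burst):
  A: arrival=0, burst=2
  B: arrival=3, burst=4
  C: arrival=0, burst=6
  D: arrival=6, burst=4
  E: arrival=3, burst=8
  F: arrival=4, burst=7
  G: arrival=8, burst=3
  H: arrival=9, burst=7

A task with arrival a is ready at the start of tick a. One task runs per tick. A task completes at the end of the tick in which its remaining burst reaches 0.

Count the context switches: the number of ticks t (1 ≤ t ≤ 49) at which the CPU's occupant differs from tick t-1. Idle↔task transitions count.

context switches = 18

t=0: L0/L1/L2 = AC/-/- → run A
t=1: L0/L1/L2 = AC/-/- → run A
t=2: L0/L1/L2 = C/-/- → run C
t=3: L0/L1/L2 = CBE/-/- → run C
t=4: L0/L1/L2 = BEF/C/- → run B
t=5: L0/L1/L2 = BEF/C/- → run B
t=6: L0/L1/L2 = EFD/CB/- → run E
t=7: L0/L1/L2 = EFD/CB/- → run E
t=8: L0/L1/L2 = FDG/CBE/- → run F
t=9: L0/L1/L2 = FDGH/CBE/- → run F
t=10: L0/L1/L2 = DGH/CBEF/- → run D
t=11: L0/L1/L2 = DGH/CBEF/- → run D
t=12: L0/L1/L2 = GH/CBEFD/- → run G
t=13: L0/L1/L2 = GH/CBEFD/- → run G
t=14: L0/L1/L2 = H/CBEFDG/- → run H
t=15: L0/L1/L2 = H/CBEFDG/- → run H
t=16: L0/L1/L2 = -/CBEFDGH/- → run C
t=17: L0/L1/L2 = -/CBEFDGH/- → run C
t=18: L0/L1/L2 = -/CBEFDGH/- → run C
t=19: L0/L1/L2 = -/CBEFDGH/- → run C
t=20: L0/L1/L2 = -/BEFDGH/- → run B
t=21: L0/L1/L2 = -/BEFDGH/- → run B
t=22: L0/L1/L2 = -/EFDGH/- → run E
t=23: L0/L1/L2 = -/EFDGH/- → run E
t=24: L0/L1/L2 = -/EFDGH/- → run E
t=25: L0/L1/L2 = -/EFDGH/- → run E
t=26: L0/L1/L2 = -/FDGH/E → run F
t=27: L0/L1/L2 = -/FDGH/E → run F
t=28: L0/L1/L2 = -/FDGH/E → run F
t=29: L0/L1/L2 = -/FDGH/E → run F
t=30: L0/L1/L2 = -/DGH/EF → run D
t=31: L0/L1/L2 = -/DGH/EF → run D
t=32: L0/L1/L2 = -/GH/EF → run G
t=33: L0/L1/L2 = -/H/EF → run H
t=34: L0/L1/L2 = -/H/EF → run H
t=35: L0/L1/L2 = -/H/EF → run H
t=36: L0/L1/L2 = -/H/EF → run H
t=37: L0/L1/L2 = -/-/EFH → run E
t=38: L0/L1/L2 = -/-/EFH → run E
t=39: L0/L1/L2 = -/-/FH → run F
t=40: L0/L1/L2 = -/-/H → run H
t=41: (idle)
t=42: (idle)
t=43: (idle)
t=44: (idle)
t=45: (idle)
t=46: (idle)
t=47: (idle)
t=48: (idle)
t=49: (idle)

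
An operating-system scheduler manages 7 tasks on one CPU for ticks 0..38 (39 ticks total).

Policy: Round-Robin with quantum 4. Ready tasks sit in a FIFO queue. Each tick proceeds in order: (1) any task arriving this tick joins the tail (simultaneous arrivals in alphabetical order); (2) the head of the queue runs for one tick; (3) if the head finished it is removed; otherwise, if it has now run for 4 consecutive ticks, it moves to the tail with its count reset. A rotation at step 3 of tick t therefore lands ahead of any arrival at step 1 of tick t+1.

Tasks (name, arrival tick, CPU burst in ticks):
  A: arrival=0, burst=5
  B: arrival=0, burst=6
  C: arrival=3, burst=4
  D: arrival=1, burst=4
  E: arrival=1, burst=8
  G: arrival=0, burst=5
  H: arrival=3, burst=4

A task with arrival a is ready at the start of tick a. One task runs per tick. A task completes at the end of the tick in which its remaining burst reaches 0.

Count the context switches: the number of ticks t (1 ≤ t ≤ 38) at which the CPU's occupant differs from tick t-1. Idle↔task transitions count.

t=0: queue=[A,B,G] q_used=0 → run A
t=1: queue=[A,B,G,D,E] q_used=1 → run A
t=2: queue=[A,B,G,D,E] q_used=2 → run A
t=3: queue=[A,B,G,D,E,C,H] q_used=3 → run A
t=4: queue=[B,G,D,E,C,H,A] q_used=0 → run B
t=5: queue=[B,G,D,E,C,H,A] q_used=1 → run B
t=6: queue=[B,G,D,E,C,H,A] q_used=2 → run B
t=7: queue=[B,G,D,E,C,H,A] q_used=3 → run B
t=8: queue=[G,D,E,C,H,A,B] q_used=0 → run G
t=9: queue=[G,D,E,C,H,A,B] q_used=1 → run G
t=10: queue=[G,D,E,C,H,A,B] q_used=2 → run G
t=11: queue=[G,D,E,C,H,A,B] q_used=3 → run G
t=12: queue=[D,E,C,H,A,B,G] q_used=0 → run D
t=13: queue=[D,E,C,H,A,B,G] q_used=1 → run D
t=14: queue=[D,E,C,H,A,B,G] q_used=2 → run D
t=15: queue=[D,E,C,H,A,B,G] q_used=3 → run D
t=16: queue=[E,C,H,A,B,G] q_used=0 → run E
t=17: queue=[E,C,H,A,B,G] q_used=1 → run E
t=18: queue=[E,C,H,A,B,G] q_used=2 → run E
t=19: queue=[E,C,H,A,B,G] q_used=3 → run E
t=20: queue=[C,H,A,B,G,E] q_used=0 → run C
t=21: queue=[C,H,A,B,G,E] q_used=1 → run C
t=22: queue=[C,H,A,B,G,E] q_used=2 → run C
t=23: queue=[C,H,A,B,G,E] q_used=3 → run C
t=24: queue=[H,A,B,G,E] q_used=0 → run H
t=25: queue=[H,A,B,G,E] q_used=1 → run H
t=26: queue=[H,A,B,G,E] q_used=2 → run H
t=27: queue=[H,A,B,G,E] q_used=3 → run H
t=28: queue=[A,B,G,E] q_used=0 → run A
t=29: queue=[B,G,E] q_used=0 → run B
t=30: queue=[B,G,E] q_used=1 → run B
t=31: queue=[G,E] q_used=0 → run G
t=32: queue=[E] q_used=0 → run E
t=33: queue=[E] q_used=1 → run E
t=34: queue=[E] q_used=2 → run E
t=35: queue=[E] q_used=3 → run E
t=36: (idle)
t=37: (idle)
t=38: (idle)

context switches = 11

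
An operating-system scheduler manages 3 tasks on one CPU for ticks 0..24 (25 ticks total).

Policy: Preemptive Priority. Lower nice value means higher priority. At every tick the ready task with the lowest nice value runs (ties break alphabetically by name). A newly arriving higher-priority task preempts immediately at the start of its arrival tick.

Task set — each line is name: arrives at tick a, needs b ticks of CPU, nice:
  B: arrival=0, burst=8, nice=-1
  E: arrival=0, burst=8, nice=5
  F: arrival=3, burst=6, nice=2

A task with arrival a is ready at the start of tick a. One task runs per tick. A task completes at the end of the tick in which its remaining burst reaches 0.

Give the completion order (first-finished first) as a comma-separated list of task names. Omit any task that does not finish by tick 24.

completion order = B, F, E

t=0: ready={B,E} → run B
t=1: ready={B,E} → run B
t=2: ready={B,E} → run B
t=3: ready={B,E,F} → run B
t=4: ready={B,E,F} → run B
t=5: ready={B,E,F} → run B
t=6: ready={B,E,F} → run B
t=7: ready={B,E,F} → run B
t=8: ready={E,F} → run F
t=9: ready={E,F} → run F
t=10: ready={E,F} → run F
t=11: ready={E,F} → run F
t=12: ready={E,F} → run F
t=13: ready={E,F} → run F
t=14: ready={E} → run E
t=15: ready={E} → run E
t=16: ready={E} → run E
t=17: ready={E} → run E
t=18: ready={E} → run E
t=19: ready={E} → run E
t=20: ready={E} → run E
t=21: ready={E} → run E
t=22: (idle)
t=23: (idle)
t=24: (idle)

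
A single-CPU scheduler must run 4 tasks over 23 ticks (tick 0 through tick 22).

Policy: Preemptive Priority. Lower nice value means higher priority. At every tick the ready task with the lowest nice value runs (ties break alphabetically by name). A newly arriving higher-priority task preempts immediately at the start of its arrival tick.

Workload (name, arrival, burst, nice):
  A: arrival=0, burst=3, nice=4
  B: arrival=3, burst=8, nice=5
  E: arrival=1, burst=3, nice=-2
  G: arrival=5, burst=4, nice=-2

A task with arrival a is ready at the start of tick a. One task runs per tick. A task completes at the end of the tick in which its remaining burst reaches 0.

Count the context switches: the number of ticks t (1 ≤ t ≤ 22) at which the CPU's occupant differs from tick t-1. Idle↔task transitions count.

t=0: ready={A} → run A
t=1: ready={A,E} → run E
t=2: ready={A,E} → run E
t=3: ready={A,B,E} → run E
t=4: ready={A,B} → run A
t=5: ready={A,B,G} → run G
t=6: ready={A,B,G} → run G
t=7: ready={A,B,G} → run G
t=8: ready={A,B,G} → run G
t=9: ready={A,B} → run A
t=10: ready={B} → run B
t=11: ready={B} → run B
t=12: ready={B} → run B
t=13: ready={B} → run B
t=14: ready={B} → run B
t=15: ready={B} → run B
t=16: ready={B} → run B
t=17: ready={B} → run B
t=18: (idle)
t=19: (idle)
t=20: (idle)
t=21: (idle)
t=22: (idle)

context switches = 6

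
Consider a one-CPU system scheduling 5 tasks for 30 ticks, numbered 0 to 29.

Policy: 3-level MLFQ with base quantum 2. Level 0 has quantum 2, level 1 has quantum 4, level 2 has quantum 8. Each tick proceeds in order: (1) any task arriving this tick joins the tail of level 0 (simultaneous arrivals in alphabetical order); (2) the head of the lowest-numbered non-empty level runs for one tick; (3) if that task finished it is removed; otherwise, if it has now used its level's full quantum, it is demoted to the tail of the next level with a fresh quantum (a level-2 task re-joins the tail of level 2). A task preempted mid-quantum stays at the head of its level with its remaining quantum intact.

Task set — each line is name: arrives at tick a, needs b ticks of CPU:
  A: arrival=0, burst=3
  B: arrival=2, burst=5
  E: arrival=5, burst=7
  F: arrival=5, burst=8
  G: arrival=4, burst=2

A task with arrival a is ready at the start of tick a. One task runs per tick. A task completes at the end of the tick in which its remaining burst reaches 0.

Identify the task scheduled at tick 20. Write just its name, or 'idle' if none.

t=0: L0/L1/L2 = A/-/- → run A
t=1: L0/L1/L2 = A/-/- → run A
t=2: L0/L1/L2 = B/A/- → run B
t=3: L0/L1/L2 = B/A/- → run B
t=4: L0/L1/L2 = G/AB/- → run G
t=5: L0/L1/L2 = GEF/AB/- → run G
t=6: L0/L1/L2 = EF/AB/- → run E
t=7: L0/L1/L2 = EF/AB/- → run E
t=8: L0/L1/L2 = F/ABE/- → run F
t=9: L0/L1/L2 = F/ABE/- → run F
t=10: L0/L1/L2 = -/ABEF/- → run A
t=11: L0/L1/L2 = -/BEF/- → run B
t=12: L0/L1/L2 = -/BEF/- → run B
t=13: L0/L1/L2 = -/BEF/- → run B
t=14: L0/L1/L2 = -/EF/- → run E
t=15: L0/L1/L2 = -/EF/- → run E
t=16: L0/L1/L2 = -/EF/- → run E
t=17: L0/L1/L2 = -/EF/- → run E
t=18: L0/L1/L2 = -/F/E → run F
t=19: L0/L1/L2 = -/F/E → run F
t=20: L0/L1/L2 = -/F/E → run F
t=21: L0/L1/L2 = -/F/E → run F
t=22: L0/L1/L2 = -/-/EF → run E
t=23: L0/L1/L2 = -/-/F → run F
t=24: L0/L1/L2 = -/-/F → run F
t=25: (idle)
t=26: (idle)
t=27: (idle)
t=28: (idle)
t=29: (idle)

running at tick 20 = F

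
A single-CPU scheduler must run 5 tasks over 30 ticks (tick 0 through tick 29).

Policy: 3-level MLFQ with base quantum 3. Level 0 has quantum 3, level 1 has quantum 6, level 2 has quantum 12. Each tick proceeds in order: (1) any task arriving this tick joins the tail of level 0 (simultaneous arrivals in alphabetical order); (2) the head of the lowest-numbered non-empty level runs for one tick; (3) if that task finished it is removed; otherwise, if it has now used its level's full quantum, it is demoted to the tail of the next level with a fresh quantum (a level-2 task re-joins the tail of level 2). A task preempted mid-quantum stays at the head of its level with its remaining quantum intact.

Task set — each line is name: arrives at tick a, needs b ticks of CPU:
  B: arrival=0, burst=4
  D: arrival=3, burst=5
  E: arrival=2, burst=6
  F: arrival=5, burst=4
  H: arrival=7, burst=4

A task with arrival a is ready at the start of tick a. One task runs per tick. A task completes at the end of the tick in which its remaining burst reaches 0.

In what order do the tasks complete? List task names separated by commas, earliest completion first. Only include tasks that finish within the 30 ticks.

t=0: L0/L1/L2 = B/-/- → run B
t=1: L0/L1/L2 = B/-/- → run B
t=2: L0/L1/L2 = BE/-/- → run B
t=3: L0/L1/L2 = ED/B/- → run E
t=4: L0/L1/L2 = ED/B/- → run E
t=5: L0/L1/L2 = EDF/B/- → run E
t=6: L0/L1/L2 = DF/BE/- → run D
t=7: L0/L1/L2 = DFH/BE/- → run D
t=8: L0/L1/L2 = DFH/BE/- → run D
t=9: L0/L1/L2 = FH/BED/- → run F
t=10: L0/L1/L2 = FH/BED/- → run F
t=11: L0/L1/L2 = FH/BED/- → run F
t=12: L0/L1/L2 = H/BEDF/- → run H
t=13: L0/L1/L2 = H/BEDF/- → run H
t=14: L0/L1/L2 = H/BEDF/- → run H
t=15: L0/L1/L2 = -/BEDFH/- → run B
t=16: L0/L1/L2 = -/EDFH/- → run E
t=17: L0/L1/L2 = -/EDFH/- → run E
t=18: L0/L1/L2 = -/EDFH/- → run E
t=19: L0/L1/L2 = -/DFH/- → run D
t=20: L0/L1/L2 = -/DFH/- → run D
t=21: L0/L1/L2 = -/FH/- → run F
t=22: L0/L1/L2 = -/H/- → run H
t=23: (idle)
t=24: (idle)
t=25: (idle)
t=26: (idle)
t=27: (idle)
t=28: (idle)
t=29: (idle)

completion order = B, E, D, F, H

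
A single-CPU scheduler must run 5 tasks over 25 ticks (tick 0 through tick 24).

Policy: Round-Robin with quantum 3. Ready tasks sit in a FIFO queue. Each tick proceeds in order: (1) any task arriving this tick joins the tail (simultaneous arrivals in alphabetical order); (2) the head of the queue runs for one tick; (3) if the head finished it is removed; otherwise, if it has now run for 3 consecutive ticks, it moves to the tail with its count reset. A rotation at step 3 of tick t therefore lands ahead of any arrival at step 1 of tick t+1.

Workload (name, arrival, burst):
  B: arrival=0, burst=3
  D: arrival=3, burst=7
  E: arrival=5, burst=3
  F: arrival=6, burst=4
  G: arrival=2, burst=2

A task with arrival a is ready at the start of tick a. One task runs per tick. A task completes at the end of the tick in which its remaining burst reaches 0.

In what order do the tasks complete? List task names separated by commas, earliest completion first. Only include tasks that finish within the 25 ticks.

t=0: queue=[B] q_used=0 → run B
t=1: queue=[B] q_used=1 → run B
t=2: queue=[B,G] q_used=2 → run B
t=3: queue=[G,D] q_used=0 → run G
t=4: queue=[G,D] q_used=1 → run G
t=5: queue=[D,E] q_used=0 → run D
t=6: queue=[D,E,F] q_used=1 → run D
t=7: queue=[D,E,F] q_used=2 → run D
t=8: queue=[E,F,D] q_used=0 → run E
t=9: queue=[E,F,D] q_used=1 → run E
t=10: queue=[E,F,D] q_used=2 → run E
t=11: queue=[F,D] q_used=0 → run F
t=12: queue=[F,D] q_used=1 → run F
t=13: queue=[F,D] q_used=2 → run F
t=14: queue=[D,F] q_used=0 → run D
t=15: queue=[D,F] q_used=1 → run D
t=16: queue=[D,F] q_used=2 → run D
t=17: queue=[F,D] q_used=0 → run F
t=18: queue=[D] q_used=0 → run D
t=19: (idle)
t=20: (idle)
t=21: (idle)
t=22: (idle)
t=23: (idle)
t=24: (idle)

completion order = B, G, E, F, D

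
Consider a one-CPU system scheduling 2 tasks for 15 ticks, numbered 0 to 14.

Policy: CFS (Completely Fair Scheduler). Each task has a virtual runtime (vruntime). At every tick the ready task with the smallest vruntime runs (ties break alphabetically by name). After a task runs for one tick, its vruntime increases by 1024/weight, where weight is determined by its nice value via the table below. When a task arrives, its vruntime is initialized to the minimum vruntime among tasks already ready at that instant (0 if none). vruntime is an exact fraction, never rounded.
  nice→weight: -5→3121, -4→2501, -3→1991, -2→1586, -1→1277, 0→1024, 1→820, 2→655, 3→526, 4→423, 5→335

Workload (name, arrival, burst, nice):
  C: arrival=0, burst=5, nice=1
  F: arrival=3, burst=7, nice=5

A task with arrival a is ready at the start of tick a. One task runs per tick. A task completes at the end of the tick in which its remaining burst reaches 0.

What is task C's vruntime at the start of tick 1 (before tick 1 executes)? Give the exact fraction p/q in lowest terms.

t=0: vr[C=0] → run C
t=1: vr[C=256/205] → run C
t=2: vr[C=512/205] → run C
t=3: vr[C=768/205 F=768/205] → run C
t=4: vr[C=1024/205 F=768/205] → run F
t=5: vr[C=1024/205 F=18688/2747] → run C
t=6: vr[F=18688/2747] → run F
t=7: vr[F=135424/13735] → run F
t=8: vr[F=177408/13735] → run F
t=9: vr[F=219392/13735] → run F
t=10: vr[F=261376/13735] → run F
t=11: vr[F=60672/2747] → run F
t=12: (idle)
t=13: (idle)
t=14: (idle)

vruntime(C, start of tick 1) = 256/205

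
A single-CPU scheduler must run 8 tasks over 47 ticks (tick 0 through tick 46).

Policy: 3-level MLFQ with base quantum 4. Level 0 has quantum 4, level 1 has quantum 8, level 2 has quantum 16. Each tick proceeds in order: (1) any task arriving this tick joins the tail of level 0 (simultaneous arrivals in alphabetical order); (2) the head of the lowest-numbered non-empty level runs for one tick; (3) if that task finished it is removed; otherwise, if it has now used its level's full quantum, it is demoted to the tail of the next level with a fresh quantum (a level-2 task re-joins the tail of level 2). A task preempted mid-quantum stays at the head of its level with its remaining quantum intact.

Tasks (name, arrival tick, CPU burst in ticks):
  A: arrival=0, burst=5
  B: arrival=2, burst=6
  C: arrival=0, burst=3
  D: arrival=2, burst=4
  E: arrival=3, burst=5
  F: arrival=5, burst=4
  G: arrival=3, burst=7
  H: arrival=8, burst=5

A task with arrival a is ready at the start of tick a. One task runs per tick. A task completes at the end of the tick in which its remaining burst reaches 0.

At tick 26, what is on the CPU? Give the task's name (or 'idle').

running at tick 26 = F

t=0: L0/L1/L2 = AC/-/- → run A
t=1: L0/L1/L2 = AC/-/- → run A
t=2: L0/L1/L2 = ACBD/-/- → run A
t=3: L0/L1/L2 = ACBDEG/-/- → run A
t=4: L0/L1/L2 = CBDEG/A/- → run C
t=5: L0/L1/L2 = CBDEGF/A/- → run C
t=6: L0/L1/L2 = CBDEGF/A/- → run C
t=7: L0/L1/L2 = BDEGF/A/- → run B
t=8: L0/L1/L2 = BDEGFH/A/- → run B
t=9: L0/L1/L2 = BDEGFH/A/- → run B
t=10: L0/L1/L2 = BDEGFH/A/- → run B
t=11: L0/L1/L2 = DEGFH/AB/- → run D
t=12: L0/L1/L2 = DEGFH/AB/- → run D
t=13: L0/L1/L2 = DEGFH/AB/- → run D
t=14: L0/L1/L2 = DEGFH/AB/- → run D
t=15: L0/L1/L2 = EGFH/AB/- → run E
t=16: L0/L1/L2 = EGFH/AB/- → run E
t=17: L0/L1/L2 = EGFH/AB/- → run E
t=18: L0/L1/L2 = EGFH/AB/- → run E
t=19: L0/L1/L2 = GFH/ABE/- → run G
t=20: L0/L1/L2 = GFH/ABE/- → run G
t=21: L0/L1/L2 = GFH/ABE/- → run G
t=22: L0/L1/L2 = GFH/ABE/- → run G
t=23: L0/L1/L2 = FH/ABEG/- → run F
t=24: L0/L1/L2 = FH/ABEG/- → run F
t=25: L0/L1/L2 = FH/ABEG/- → run F
t=26: L0/L1/L2 = FH/ABEG/- → run F
t=27: L0/L1/L2 = H/ABEG/- → run H
t=28: L0/L1/L2 = H/ABEG/- → run H
t=29: L0/L1/L2 = H/ABEG/- → run H
t=30: L0/L1/L2 = H/ABEG/- → run H
t=31: L0/L1/L2 = -/ABEGH/- → run A
t=32: L0/L1/L2 = -/BEGH/- → run B
t=33: L0/L1/L2 = -/BEGH/- → run B
t=34: L0/L1/L2 = -/EGH/- → run E
t=35: L0/L1/L2 = -/GH/- → run G
t=36: L0/L1/L2 = -/GH/- → run G
t=37: L0/L1/L2 = -/GH/- → run G
t=38: L0/L1/L2 = -/H/- → run H
t=39: (idle)
t=40: (idle)
t=41: (idle)
t=42: (idle)
t=43: (idle)
t=44: (idle)
t=45: (idle)
t=46: (idle)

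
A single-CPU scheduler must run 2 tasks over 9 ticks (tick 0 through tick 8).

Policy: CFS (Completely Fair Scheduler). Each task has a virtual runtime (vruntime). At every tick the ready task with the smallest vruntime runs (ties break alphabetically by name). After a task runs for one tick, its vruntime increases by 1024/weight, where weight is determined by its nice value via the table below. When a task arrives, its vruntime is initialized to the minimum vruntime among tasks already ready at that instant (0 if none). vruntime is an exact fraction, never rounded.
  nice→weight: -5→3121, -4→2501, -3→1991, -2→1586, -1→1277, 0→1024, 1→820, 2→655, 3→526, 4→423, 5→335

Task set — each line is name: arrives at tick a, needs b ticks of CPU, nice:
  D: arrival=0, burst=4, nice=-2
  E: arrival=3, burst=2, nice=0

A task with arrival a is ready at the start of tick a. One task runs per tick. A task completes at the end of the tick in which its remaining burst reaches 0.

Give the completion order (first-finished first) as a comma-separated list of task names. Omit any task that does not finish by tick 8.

completion order = D, E

t=0: vr[D=0] → run D
t=1: vr[D=512/793] → run D
t=2: vr[D=1024/793] → run D
t=3: vr[D=1536/793 E=1536/793] → run D
t=4: vr[E=1536/793] → run E
t=5: vr[E=2329/793] → run E
t=6: (idle)
t=7: (idle)
t=8: (idle)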